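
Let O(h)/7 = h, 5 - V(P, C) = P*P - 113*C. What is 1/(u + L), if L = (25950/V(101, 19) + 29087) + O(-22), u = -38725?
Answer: -2683/26280586 ≈ -0.00010209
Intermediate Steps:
V(P, C) = 5 - P² + 113*C (V(P, C) = 5 - (P*P - 113*C) = 5 - (P² - 113*C) = 5 + (-P² + 113*C) = 5 - P² + 113*C)
O(h) = 7*h
L = 77618589/2683 (L = (25950/(5 - 1*101² + 113*19) + 29087) + 7*(-22) = (25950/(5 - 1*10201 + 2147) + 29087) - 154 = (25950/(5 - 10201 + 2147) + 29087) - 154 = (25950/(-8049) + 29087) - 154 = (25950*(-1/8049) + 29087) - 154 = (-8650/2683 + 29087) - 154 = 78031771/2683 - 154 = 77618589/2683 ≈ 28930.)
1/(u + L) = 1/(-38725 + 77618589/2683) = 1/(-26280586/2683) = -2683/26280586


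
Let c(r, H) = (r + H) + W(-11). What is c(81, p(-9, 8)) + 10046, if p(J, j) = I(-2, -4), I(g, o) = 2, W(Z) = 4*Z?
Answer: 10085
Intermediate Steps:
p(J, j) = 2
c(r, H) = -44 + H + r (c(r, H) = (r + H) + 4*(-11) = (H + r) - 44 = -44 + H + r)
c(81, p(-9, 8)) + 10046 = (-44 + 2 + 81) + 10046 = 39 + 10046 = 10085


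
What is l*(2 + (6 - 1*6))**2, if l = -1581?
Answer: -6324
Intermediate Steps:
l*(2 + (6 - 1*6))**2 = -1581*(2 + (6 - 1*6))**2 = -1581*(2 + (6 - 6))**2 = -1581*(2 + 0)**2 = -1581*2**2 = -1581*4 = -6324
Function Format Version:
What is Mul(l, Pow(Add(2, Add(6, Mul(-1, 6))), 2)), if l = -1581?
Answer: -6324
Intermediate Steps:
Mul(l, Pow(Add(2, Add(6, Mul(-1, 6))), 2)) = Mul(-1581, Pow(Add(2, Add(6, Mul(-1, 6))), 2)) = Mul(-1581, Pow(Add(2, Add(6, -6)), 2)) = Mul(-1581, Pow(Add(2, 0), 2)) = Mul(-1581, Pow(2, 2)) = Mul(-1581, 4) = -6324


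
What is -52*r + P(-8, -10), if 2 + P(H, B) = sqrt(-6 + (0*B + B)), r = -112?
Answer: 5822 + 4*I ≈ 5822.0 + 4.0*I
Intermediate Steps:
P(H, B) = -2 + sqrt(-6 + B) (P(H, B) = -2 + sqrt(-6 + (0*B + B)) = -2 + sqrt(-6 + (0 + B)) = -2 + sqrt(-6 + B))
-52*r + P(-8, -10) = -52*(-112) + (-2 + sqrt(-6 - 10)) = 5824 + (-2 + sqrt(-16)) = 5824 + (-2 + 4*I) = 5822 + 4*I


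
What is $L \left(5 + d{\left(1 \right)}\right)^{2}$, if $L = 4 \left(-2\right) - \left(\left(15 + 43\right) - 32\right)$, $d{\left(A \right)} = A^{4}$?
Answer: $-1224$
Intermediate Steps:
$L = -34$ ($L = -8 - \left(58 - 32\right) = -8 - 26 = -34$)
$L \left(5 + d{\left(1 \right)}\right)^{2} = - 34 \left(5 + 1^{4}\right)^{2} = - 34 \left(5 + 1\right)^{2} = - 34 \cdot 6^{2} = \left(-34\right) 36 = -1224$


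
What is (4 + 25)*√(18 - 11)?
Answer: 29*√7 ≈ 76.727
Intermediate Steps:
(4 + 25)*√(18 - 11) = 29*√7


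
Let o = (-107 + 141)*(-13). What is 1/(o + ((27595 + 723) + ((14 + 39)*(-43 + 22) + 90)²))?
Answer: 1/1074405 ≈ 9.3075e-7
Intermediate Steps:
o = -442 (o = 34*(-13) = -442)
1/(o + ((27595 + 723) + ((14 + 39)*(-43 + 22) + 90)²)) = 1/(-442 + ((27595 + 723) + ((14 + 39)*(-43 + 22) + 90)²)) = 1/(-442 + (28318 + (53*(-21) + 90)²)) = 1/(-442 + (28318 + (-1113 + 90)²)) = 1/(-442 + (28318 + (-1023)²)) = 1/(-442 + (28318 + 1046529)) = 1/(-442 + 1074847) = 1/1074405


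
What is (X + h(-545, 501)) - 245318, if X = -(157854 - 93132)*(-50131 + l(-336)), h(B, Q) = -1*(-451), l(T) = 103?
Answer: 3237667349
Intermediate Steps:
h(B, Q) = 451
X = 3237912216 (X = -(157854 - 93132)*(-50131 + 103) = -64722*(-50028) = -1*(-3237912216) = 3237912216)
(X + h(-545, 501)) - 245318 = (3237912216 + 451) - 245318 = 3237912667 - 245318 = 3237667349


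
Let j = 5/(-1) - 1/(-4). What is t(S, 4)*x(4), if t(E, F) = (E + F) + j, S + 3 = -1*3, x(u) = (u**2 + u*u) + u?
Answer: -243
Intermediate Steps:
x(u) = u + 2*u**2 (x(u) = (u**2 + u**2) + u = 2*u**2 + u = u + 2*u**2)
S = -6 (S = -3 - 1*3 = -3 - 3 = -6)
j = -19/4 (j = 5*(-1) - 1*(-1/4) = -5 + 1/4 = -19/4 ≈ -4.7500)
t(E, F) = -19/4 + E + F (t(E, F) = (E + F) - 19/4 = -19/4 + E + F)
t(S, 4)*x(4) = (-19/4 - 6 + 4)*(4*(1 + 2*4)) = -27*(1 + 8) = -27*9 = -27/4*36 = -243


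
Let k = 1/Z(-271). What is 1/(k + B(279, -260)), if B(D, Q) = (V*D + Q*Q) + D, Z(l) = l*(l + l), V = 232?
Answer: 146882/19477581375 ≈ 7.5411e-6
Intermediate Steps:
Z(l) = 2*l² (Z(l) = l*(2*l) = 2*l²)
B(D, Q) = Q² + 233*D (B(D, Q) = (232*D + Q*Q) + D = (232*D + Q²) + D = (Q² + 232*D) + D = Q² + 233*D)
k = 1/146882 (k = 1/(2*(-271)²) = 1/(2*73441) = 1/146882 ≈ 6.8082e-6)
1/(k + B(279, -260)) = 1/(1/146882 + ((-260)² + 233*279)) = 1/(1/146882 + (67600 + 65007)) = 1/(1/146882 + 132607) = 1/(19477581375/146882) = 146882/19477581375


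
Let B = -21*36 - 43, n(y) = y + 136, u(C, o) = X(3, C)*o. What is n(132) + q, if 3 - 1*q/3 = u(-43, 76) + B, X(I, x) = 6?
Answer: 1306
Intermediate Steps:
u(C, o) = 6*o
n(y) = 136 + y
B = -799 (B = -756 - 43 = -799)
q = 1038 (q = 9 - 3*(6*76 - 799) = 9 - 3*(456 - 799) = 9 - 3*(-343) = 9 + 1029 = 1038)
n(132) + q = (136 + 132) + 1038 = 268 + 1038 = 1306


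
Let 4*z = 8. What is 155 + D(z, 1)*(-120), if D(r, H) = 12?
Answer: -1285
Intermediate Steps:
z = 2 (z = (¼)*8 = 2)
155 + D(z, 1)*(-120) = 155 + 12*(-120) = 155 - 1440 = -1285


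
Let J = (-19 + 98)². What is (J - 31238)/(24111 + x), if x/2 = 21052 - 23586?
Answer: -24997/19043 ≈ -1.3127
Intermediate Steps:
x = -5068 (x = 2*(21052 - 23586) = 2*(-2534) = -5068)
J = 6241 (J = 79² = 6241)
(J - 31238)/(24111 + x) = (6241 - 31238)/(24111 - 5068) = -24997/19043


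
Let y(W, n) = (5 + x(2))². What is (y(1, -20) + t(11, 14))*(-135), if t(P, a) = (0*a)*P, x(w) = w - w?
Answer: -3375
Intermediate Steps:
x(w) = 0
y(W, n) = 25 (y(W, n) = (5 + 0)² = 5² = 25)
t(P, a) = 0 (t(P, a) = 0*P = 0)
(y(1, -20) + t(11, 14))*(-135) = (25 + 0)*(-135) = 25*(-135) = -3375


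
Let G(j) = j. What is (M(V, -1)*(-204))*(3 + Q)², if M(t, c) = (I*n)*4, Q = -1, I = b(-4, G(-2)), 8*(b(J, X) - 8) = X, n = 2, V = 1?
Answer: -50592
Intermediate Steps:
b(J, X) = 8 + X/8
I = 31/4 (I = 8 + (⅛)*(-2) = 8 - ¼ = 31/4 ≈ 7.7500)
M(t, c) = 62 (M(t, c) = ((31/4)*2)*4 = (31/2)*4 = 62)
(M(V, -1)*(-204))*(3 + Q)² = (62*(-204))*(3 - 1)² = -12648*2² = -12648*4 = -50592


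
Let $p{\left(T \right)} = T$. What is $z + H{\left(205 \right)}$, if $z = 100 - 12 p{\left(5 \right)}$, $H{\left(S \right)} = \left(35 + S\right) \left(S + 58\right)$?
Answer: $63160$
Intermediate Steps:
$H{\left(S \right)} = \left(35 + S\right) \left(58 + S\right)$
$z = 40$ ($z = 100 - 60 = 40$)
$z + H{\left(205 \right)} = 40 + \left(2030 + 205^{2} + 93 \cdot 205\right) = 40 + \left(2030 + 42025 + 19065\right) = 40 + 63120 = 63160$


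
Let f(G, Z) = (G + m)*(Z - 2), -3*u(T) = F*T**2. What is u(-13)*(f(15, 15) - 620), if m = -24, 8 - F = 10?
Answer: -249106/3 ≈ -83035.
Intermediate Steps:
F = -2 (F = 8 - 1*10 = 8 - 10 = -2)
u(T) = 2*T**2/3 (u(T) = -(-2)*T**2/3 = 2*T**2/3)
f(G, Z) = (-24 + G)*(-2 + Z) (f(G, Z) = (G - 24)*(Z - 2) = (-24 + G)*(-2 + Z))
u(-13)*(f(15, 15) - 620) = ((2/3)*(-13)**2)*((48 - 24*15 - 2*15 + 15*15) - 620) = ((2/3)*169)*((48 - 360 - 30 + 225) - 620) = 338*(-117 - 620)/3 = (338/3)*(-737) = -249106/3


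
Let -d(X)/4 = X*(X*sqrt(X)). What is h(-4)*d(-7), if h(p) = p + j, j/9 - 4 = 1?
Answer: -8036*I*sqrt(7) ≈ -21261.0*I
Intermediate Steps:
j = 45 (j = 36 + 9*1 = 36 + 9 = 45)
h(p) = 45 + p (h(p) = p + 45 = 45 + p)
d(X) = -4*X**(5/2) (d(X) = -4*X*X*sqrt(X) = -4*X*X**(3/2) = -4*X**(5/2))
h(-4)*d(-7) = (45 - 4)*(-196*I*sqrt(7)) = 41*(-196*I*sqrt(7)) = -8036*I*sqrt(7)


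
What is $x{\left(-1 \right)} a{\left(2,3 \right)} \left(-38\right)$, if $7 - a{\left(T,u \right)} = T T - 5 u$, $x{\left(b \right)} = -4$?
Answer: $2736$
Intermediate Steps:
$a{\left(T,u \right)} = 7 - T^{2} + 5 u$ ($a{\left(T,u \right)} = 7 - \left(T T - 5 u\right) = 7 - \left(T^{2} - 5 u\right) = 7 - T^{2} + 5 u$)
$x{\left(-1 \right)} a{\left(2,3 \right)} \left(-38\right) = - 4 \left(7 - 2^{2} + 5 \cdot 3\right) \left(-38\right) = - 4 \left(7 - 4 + 15\right) \left(-38\right) = \left(-4\right) 18 \left(-38\right) = \left(-72\right) \left(-38\right) = 2736$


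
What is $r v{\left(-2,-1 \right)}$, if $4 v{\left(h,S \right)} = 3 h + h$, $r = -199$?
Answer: $398$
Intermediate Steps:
$v{\left(h,S \right)} = h$ ($v{\left(h,S \right)} = \frac{3 h + h}{4} = \frac{4 h}{4} = h$)
$r v{\left(-2,-1 \right)} = \left(-199\right) \left(-2\right) = 398$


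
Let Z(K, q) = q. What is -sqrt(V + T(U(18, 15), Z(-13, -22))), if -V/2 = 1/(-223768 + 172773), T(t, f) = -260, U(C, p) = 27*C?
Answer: -I*sqrt(676127304510)/50995 ≈ -16.125*I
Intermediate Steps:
V = 2/50995 (V = -2/(-223768 + 172773) = -2/(-50995) = -2*(-1/50995) = 2/50995 ≈ 3.9220e-5)
-sqrt(V + T(U(18, 15), Z(-13, -22))) = -sqrt(2/50995 - 260) = -sqrt(-13258698/50995) = -I*sqrt(676127304510)/50995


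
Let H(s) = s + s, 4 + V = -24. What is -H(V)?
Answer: 56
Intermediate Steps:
V = -28 (V = -4 - 24 = -28)
H(s) = 2*s
-H(V) = -2*(-28) = -1*(-56) = 56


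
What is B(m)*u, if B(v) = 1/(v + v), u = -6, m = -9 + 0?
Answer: ⅓ ≈ 0.33333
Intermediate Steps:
m = -9
B(v) = 1/(2*v)
B(m)*u = ((½)/(-9))*(-6) = ((½)*(-⅑))*(-6) = -1/18*(-6) = ⅓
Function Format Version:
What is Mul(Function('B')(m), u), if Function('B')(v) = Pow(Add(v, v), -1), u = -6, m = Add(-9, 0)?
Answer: Rational(1, 3) ≈ 0.33333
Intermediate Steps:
m = -9
Function('B')(v) = Mul(Rational(1, 2), Pow(v, -1)) (Function('B')(v) = Pow(Mul(2, v), -1) = Mul(Rational(1, 2), Pow(v, -1)))
Mul(Function('B')(m), u) = Mul(Mul(Rational(1, 2), Pow(-9, -1)), -6) = Mul(Mul(Rational(1, 2), Rational(-1, 9)), -6) = Mul(Rational(-1, 18), -6) = Rational(1, 3)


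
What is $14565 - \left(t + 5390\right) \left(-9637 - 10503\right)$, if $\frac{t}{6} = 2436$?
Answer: $402935405$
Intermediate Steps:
$t = 14616$ ($t = 6 \cdot 2436 = 14616$)
$14565 - \left(t + 5390\right) \left(-9637 - 10503\right) = 14565 - \left(14616 + 5390\right) \left(-9637 - 10503\right) = 14565 - 20006 \left(-20140\right) = 14565 - -402920840 = 14565 + 402920840 = 402935405$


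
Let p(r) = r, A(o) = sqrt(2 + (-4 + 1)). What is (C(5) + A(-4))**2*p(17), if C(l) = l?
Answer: 408 + 170*I ≈ 408.0 + 170.0*I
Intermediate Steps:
A(o) = I (A(o) = sqrt(2 - 3) = sqrt(-1) = I)
(C(5) + A(-4))**2*p(17) = (5 + I)**2*17 = 17*(5 + I)**2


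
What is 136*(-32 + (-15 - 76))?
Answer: -16728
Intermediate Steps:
136*(-32 + (-15 - 76)) = 136*(-32 - 91) = 136*(-123) = -16728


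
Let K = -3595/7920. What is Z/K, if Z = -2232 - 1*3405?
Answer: 8929008/719 ≈ 12419.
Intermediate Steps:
K = -719/1584 (K = -3595*1/7920 = -719/1584 ≈ -0.45391)
Z = -5637 (Z = -2232 - 3405 = -5637)
Z/K = -5637/(-719/1584) = -5637*(-1584/719) = 8929008/719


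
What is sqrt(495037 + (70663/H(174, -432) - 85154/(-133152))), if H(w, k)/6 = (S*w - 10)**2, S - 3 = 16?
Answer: sqrt(41383340241173664522)/9143104 ≈ 703.59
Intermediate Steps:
S = 19 (S = 3 + 16 = 19)
H(w, k) = 6*(-10 + 19*w)**2 (H(w, k) = 6*(19*w - 10)**2 = 6*(-10 + 19*w)**2)
sqrt(495037 + (70663/H(174, -432) - 85154/(-133152))) = sqrt(495037 + (70663/((6*(-10 + 19*174)**2)) - 85154/(-133152))) = sqrt(495037 + (70663/((6*(-10 + 3306)**2)) - 85154*(-1/133152))) = sqrt(495037 + (70663/((6*3296**2)) + 42577/66576)) = sqrt(495037 + (70663/((6*10863616)) + 42577/66576)) = sqrt(495037 + (70663/65181696 + 42577/66576)) = sqrt(495037 + 19305177295/30135670784) = sqrt(14918291363076303/30135670784) = sqrt(41383340241173664522)/9143104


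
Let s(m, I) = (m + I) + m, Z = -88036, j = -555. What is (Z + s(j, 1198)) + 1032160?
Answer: 944212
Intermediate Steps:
s(m, I) = I + 2*m (s(m, I) = (I + m) + m = I + 2*m)
(Z + s(j, 1198)) + 1032160 = (-88036 + (1198 + 2*(-555))) + 1032160 = (-88036 + (1198 - 1110)) + 1032160 = (-88036 + 88) + 1032160 = -87948 + 1032160 = 944212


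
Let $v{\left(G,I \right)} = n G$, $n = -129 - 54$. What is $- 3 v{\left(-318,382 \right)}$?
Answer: $-174582$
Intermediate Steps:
$n = -183$
$v{\left(G,I \right)} = - 183 G$
$- 3 v{\left(-318,382 \right)} = - 3 \left(\left(-183\right) \left(-318\right)\right) = \left(-3\right) 58194 = -174582$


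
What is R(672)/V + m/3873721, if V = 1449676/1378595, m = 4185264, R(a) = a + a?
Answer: 1795855066263936/1403910091099 ≈ 1279.2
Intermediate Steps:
R(a) = 2*a
V = 1449676/1378595 (V = 1449676*(1/1378595) = 1449676/1378595 ≈ 1.0516)
R(672)/V + m/3873721 = (2*672)/(1449676/1378595) + 4185264/3873721 = 1344*(1378595/1449676) + 4185264*(1/3873721) = 463207920/362419 + 4185264/3873721 = 1795855066263936/1403910091099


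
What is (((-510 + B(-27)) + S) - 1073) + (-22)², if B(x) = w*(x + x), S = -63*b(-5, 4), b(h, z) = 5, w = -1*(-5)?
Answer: -1684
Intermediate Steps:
w = 5
S = -315 (S = -63*5 = -315)
B(x) = 10*x (B(x) = 5*(x + x) = 5*(2*x) = 10*x)
(((-510 + B(-27)) + S) - 1073) + (-22)² = (((-510 + 10*(-27)) - 315) - 1073) + (-22)² = (((-510 - 270) - 315) - 1073) + 484 = ((-780 - 315) - 1073) + 484 = (-1095 - 1073) + 484 = -2168 + 484 = -1684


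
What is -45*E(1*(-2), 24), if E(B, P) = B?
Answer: 90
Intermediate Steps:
-45*E(1*(-2), 24) = -45*(-2) = 90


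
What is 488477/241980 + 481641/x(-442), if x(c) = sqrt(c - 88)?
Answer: 488477/241980 - 481641*I*sqrt(530)/530 ≈ 2.0187 - 20921.0*I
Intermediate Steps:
x(c) = sqrt(-88 + c)
488477/241980 + 481641/x(-442) = 488477/241980 + 481641/(sqrt(-88 - 442)) = 488477*(1/241980) + 481641/(sqrt(-530)) = 488477/241980 + 481641/((I*sqrt(530))) = 488477/241980 + 481641*(-I*sqrt(530)/530) = 488477/241980 - 481641*I*sqrt(530)/530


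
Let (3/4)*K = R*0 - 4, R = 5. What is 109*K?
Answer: -1744/3 ≈ -581.33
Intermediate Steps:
K = -16/3 (K = 4*(5*0 - 4)/3 = 4*(0 - 4)/3 = (4/3)*(-4) = -16/3 ≈ -5.3333)
109*K = 109*(-16/3) = -1744/3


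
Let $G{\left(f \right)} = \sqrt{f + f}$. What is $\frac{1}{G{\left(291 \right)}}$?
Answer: $\frac{\sqrt{582}}{582} \approx 0.041451$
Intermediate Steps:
$G{\left(f \right)} = \sqrt{2} \sqrt{f}$ ($G{\left(f \right)} = \sqrt{2 f} = \sqrt{2} \sqrt{f}$)
$\frac{1}{G{\left(291 \right)}} = \frac{1}{\sqrt{2} \sqrt{291}} = \frac{1}{\sqrt{582}} = \frac{\sqrt{582}}{582}$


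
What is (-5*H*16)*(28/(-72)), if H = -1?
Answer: -280/9 ≈ -31.111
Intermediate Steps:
(-5*H*16)*(28/(-72)) = (-5*(-1)*16)*(28/(-72)) = (5*16)*(28*(-1/72)) = 80*(-7/18) = -280/9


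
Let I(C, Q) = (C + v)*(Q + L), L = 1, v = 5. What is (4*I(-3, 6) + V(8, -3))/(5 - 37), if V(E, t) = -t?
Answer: -59/32 ≈ -1.8438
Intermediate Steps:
I(C, Q) = (1 + Q)*(5 + C) (I(C, Q) = (C + 5)*(Q + 1) = (5 + C)*(1 + Q) = (1 + Q)*(5 + C))
(4*I(-3, 6) + V(8, -3))/(5 - 37) = (4*(5 - 3 + 5*6 - 3*6) - 1*(-3))/(5 - 37) = (4*(5 - 3 + 30 - 18) + 3)/(-32) = (4*14 + 3)*(-1/32) = (56 + 3)*(-1/32) = 59*(-1/32) = -59/32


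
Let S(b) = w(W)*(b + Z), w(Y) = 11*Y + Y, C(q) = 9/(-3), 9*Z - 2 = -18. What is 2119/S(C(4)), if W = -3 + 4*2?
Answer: -6357/860 ≈ -7.3919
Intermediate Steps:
Z = -16/9 (Z = 2/9 + (⅑)*(-18) = 2/9 - 2 = -16/9 ≈ -1.7778)
W = 5 (W = -3 + 8 = 5)
C(q) = -3 (C(q) = 9*(-⅓) = -3)
w(Y) = 12*Y
S(b) = -320/3 + 60*b (S(b) = (12*5)*(b - 16/9) = 60*(-16/9 + b) = -320/3 + 60*b)
2119/S(C(4)) = 2119/(-320/3 + 60*(-3)) = 2119/(-320/3 - 180) = 2119/(-860/3) = 2119*(-3/860) = -6357/860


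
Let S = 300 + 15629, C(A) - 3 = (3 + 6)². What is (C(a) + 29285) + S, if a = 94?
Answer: 45298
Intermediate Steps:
C(A) = 84 (C(A) = 3 + (3 + 6)² = 3 + 9² = 3 + 81 = 84)
S = 15929
(C(a) + 29285) + S = (84 + 29285) + 15929 = 29369 + 15929 = 45298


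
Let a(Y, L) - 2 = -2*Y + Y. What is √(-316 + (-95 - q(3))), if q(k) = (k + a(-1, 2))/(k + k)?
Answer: 2*I*√103 ≈ 20.298*I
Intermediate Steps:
a(Y, L) = 2 - Y (a(Y, L) = 2 + (-2*Y + Y) = 2 - Y)
q(k) = (3 + k)/(2*k) (q(k) = (k + (2 - 1*(-1)))/(k + k) = (k + (2 + 1))/((2*k)) = (k + 3)*(1/(2*k)) = (3 + k)*(1/(2*k)) = (3 + k)/(2*k))
√(-316 + (-95 - q(3))) = √(-316 + (-95 - (3 + 3)/(2*3))) = √(-316 + (-95 - 6/(2*3))) = √(-316 + (-95 - 1*1)) = √(-316 + (-95 - 1)) = √(-316 - 96) = √(-412) = 2*I*√103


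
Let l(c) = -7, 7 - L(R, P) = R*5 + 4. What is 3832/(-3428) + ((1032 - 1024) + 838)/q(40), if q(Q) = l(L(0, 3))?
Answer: -731728/5999 ≈ -121.97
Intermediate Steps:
L(R, P) = 3 - 5*R (L(R, P) = 7 - (R*5 + 4) = 7 - (5*R + 4) = 7 - (4 + 5*R) = 7 + (-4 - 5*R) = 3 - 5*R)
q(Q) = -7
3832/(-3428) + ((1032 - 1024) + 838)/q(40) = 3832/(-3428) + ((1032 - 1024) + 838)/(-7) = 3832*(-1/3428) + (8 + 838)*(-1/7) = -958/857 + 846*(-1/7) = -958/857 - 846/7 = -731728/5999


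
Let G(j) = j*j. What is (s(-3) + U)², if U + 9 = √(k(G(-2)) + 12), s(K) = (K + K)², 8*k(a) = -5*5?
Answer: (108 + √142)²/16 ≈ 898.75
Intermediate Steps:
G(j) = j²
k(a) = -25/8 (k(a) = (-5*5)/8 = (⅛)*(-25) = -25/8)
s(K) = 4*K² (s(K) = (2*K)² = 4*K²)
U = -9 + √142/4 (U = -9 + √(-25/8 + 12) = -9 + √(71/8) = -9 + √142/4 ≈ -6.0209)
(s(-3) + U)² = (4*(-3)² + (-9 + √142/4))² = (4*9 + (-9 + √142/4))² = (36 + (-9 + √142/4))² = (27 + √142/4)²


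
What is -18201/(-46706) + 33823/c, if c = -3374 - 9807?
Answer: -1339829657/615631786 ≈ -2.1763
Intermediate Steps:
c = -13181
-18201/(-46706) + 33823/c = -18201/(-46706) + 33823/(-13181) = -18201*(-1/46706) + 33823*(-1/13181) = 18201/46706 - 33823/13181 = -1339829657/615631786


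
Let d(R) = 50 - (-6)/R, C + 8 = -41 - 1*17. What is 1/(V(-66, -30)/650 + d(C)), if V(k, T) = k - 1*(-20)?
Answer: 3575/178172 ≈ 0.020065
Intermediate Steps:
V(k, T) = 20 + k (V(k, T) = k + 20 = 20 + k)
C = -66 (C = -8 + (-41 - 1*17) = -8 + (-41 - 17) = -8 - 58 = -66)
d(R) = 50 + 6/R
1/(V(-66, -30)/650 + d(C)) = 1/((20 - 66)/650 + (50 + 6/(-66))) = 1/(-46*1/650 + (50 + 6*(-1/66))) = 1/(-23/325 + (50 - 1/11)) = 1/(-23/325 + 549/11) = 1/(178172/3575) = 3575/178172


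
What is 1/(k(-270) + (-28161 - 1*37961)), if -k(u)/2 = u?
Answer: -1/65582 ≈ -1.5248e-5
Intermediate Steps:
k(u) = -2*u
1/(k(-270) + (-28161 - 1*37961)) = 1/(-2*(-270) + (-28161 - 1*37961)) = 1/(540 + (-28161 - 37961)) = 1/(540 - 66122) = 1/(-65582) = -1/65582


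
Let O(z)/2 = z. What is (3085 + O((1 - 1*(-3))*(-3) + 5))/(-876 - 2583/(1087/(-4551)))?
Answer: 3338177/10803021 ≈ 0.30900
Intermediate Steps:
O(z) = 2*z
(3085 + O((1 - 1*(-3))*(-3) + 5))/(-876 - 2583/(1087/(-4551))) = (3085 + 2*((1 - 1*(-3))*(-3) + 5))/(-876 - 2583/(1087/(-4551))) = (3085 + 2*((1 + 3)*(-3) + 5))/(-876 - 2583/(1087*(-1/4551))) = (3085 + 2*(4*(-3) + 5))/(-876 - 2583/(-1087/4551)) = (3085 + 2*(-12 + 5))/(-876 - 2583*(-4551/1087)) = (3085 + 2*(-7))/(-876 + 11755233/1087) = (3085 - 14)/(10803021/1087) = 3071*(1087/10803021) = 3338177/10803021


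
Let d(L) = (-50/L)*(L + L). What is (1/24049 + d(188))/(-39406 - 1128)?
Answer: 2404899/974802166 ≈ 0.0024671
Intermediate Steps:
d(L) = -100 (d(L) = (-50/L)*(2*L) = -100)
(1/24049 + d(188))/(-39406 - 1128) = (1/24049 - 100)/(-39406 - 1128) = (1/24049 - 100)/(-40534) = -2404899/24049*(-1/40534) = 2404899/974802166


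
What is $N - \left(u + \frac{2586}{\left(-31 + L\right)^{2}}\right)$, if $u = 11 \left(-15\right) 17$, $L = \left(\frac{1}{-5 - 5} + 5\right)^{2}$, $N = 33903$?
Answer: $\frac{5969901836}{162867} \approx 36655.0$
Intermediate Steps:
$L = \frac{2401}{100}$ ($L = \left(\frac{1}{-10} + 5\right)^{2} = \left(- \frac{1}{10} + 5\right)^{2} = \left(\frac{49}{10}\right)^{2} = \frac{2401}{100} \approx 24.01$)
$u = -2805$ ($u = \left(-165\right) 17 = -2805$)
$N - \left(u + \frac{2586}{\left(-31 + L\right)^{2}}\right) = 33903 - \left(-2805 + \frac{2586}{\left(-31 + \frac{2401}{100}\right)^{2}}\right) = 33903 - \left(-2805 + \frac{2586}{\left(- \frac{699}{100}\right)^{2}}\right) = 33903 - \left(-2805 + \frac{2586}{\frac{488601}{10000}}\right) = 33903 - \left(-2805 + 2586 \cdot \frac{10000}{488601}\right) = 33903 - \left(-2805 + \frac{8620000}{162867}\right) = 33903 - - \frac{448221935}{162867} = 33903 + \frac{448221935}{162867} = \frac{5969901836}{162867}$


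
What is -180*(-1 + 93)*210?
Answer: -3477600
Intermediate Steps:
-180*(-1 + 93)*210 = -180*92*210 = -16560*210 = -3477600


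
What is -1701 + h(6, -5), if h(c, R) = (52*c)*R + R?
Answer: -3266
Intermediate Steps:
h(c, R) = R + 52*R*c (h(c, R) = 52*R*c + R = R + 52*R*c)
-1701 + h(6, -5) = -1701 - 5*(1 + 52*6) = -1701 - 5*(1 + 312) = -1701 - 5*313 = -1701 - 1565 = -3266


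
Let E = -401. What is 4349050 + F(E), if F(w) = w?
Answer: 4348649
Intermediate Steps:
4349050 + F(E) = 4349050 - 401 = 4348649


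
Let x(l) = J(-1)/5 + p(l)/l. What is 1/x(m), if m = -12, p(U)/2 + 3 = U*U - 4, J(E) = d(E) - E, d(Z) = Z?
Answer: -6/137 ≈ -0.043796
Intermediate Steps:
J(E) = 0 (J(E) = E - E = 0)
p(U) = -14 + 2*U² (p(U) = -6 + 2*(U*U - 4) = -6 + 2*(U² - 4) = -6 + 2*(-4 + U²) = -6 + (-8 + 2*U²) = -14 + 2*U²)
x(l) = (-14 + 2*l²)/l (x(l) = 0/5 + (-14 + 2*l²)/l = 0*(⅕) + (-14 + 2*l²)/l = 0 + (-14 + 2*l²)/l = (-14 + 2*l²)/l)
1/x(m) = 1/(-14/(-12) + 2*(-12)) = 1/(-14*(-1/12) - 24) = 1/(7/6 - 24) = 1/(-137/6) = -6/137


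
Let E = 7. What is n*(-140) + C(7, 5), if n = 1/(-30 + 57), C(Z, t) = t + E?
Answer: 184/27 ≈ 6.8148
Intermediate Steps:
C(Z, t) = 7 + t (C(Z, t) = t + 7 = 7 + t)
n = 1/27 ≈ 0.037037
n*(-140) + C(7, 5) = (1/27)*(-140) + (7 + 5) = -140/27 + 12 = 184/27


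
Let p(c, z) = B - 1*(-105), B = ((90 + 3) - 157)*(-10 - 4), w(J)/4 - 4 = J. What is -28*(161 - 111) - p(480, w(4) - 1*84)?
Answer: -2401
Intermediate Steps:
w(J) = 16 + 4*J
B = 896 (B = (93 - 157)*(-14) = -64*(-14) = 896)
p(c, z) = 1001 (p(c, z) = 896 - 1*(-105) = 896 + 105 = 1001)
-28*(161 - 111) - p(480, w(4) - 1*84) = -28*(161 - 111) - 1*1001 = -28*50 - 1001 = -1400 - 1001 = -2401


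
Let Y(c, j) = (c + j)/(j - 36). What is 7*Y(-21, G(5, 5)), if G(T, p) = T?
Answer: 112/31 ≈ 3.6129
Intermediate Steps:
Y(c, j) = (c + j)/(-36 + j)
7*Y(-21, G(5, 5)) = 7*((-21 + 5)/(-36 + 5)) = 7*(-16/(-31)) = 7*(-1/31*(-16)) = 7*(16/31) = 112/31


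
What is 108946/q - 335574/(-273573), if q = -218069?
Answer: 4819289172/6628643393 ≈ 0.72704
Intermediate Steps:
108946/q - 335574/(-273573) = 108946/(-218069) - 335574/(-273573) = 108946*(-1/218069) - 335574*(-1/273573) = -108946/218069 + 37286/30397 = 4819289172/6628643393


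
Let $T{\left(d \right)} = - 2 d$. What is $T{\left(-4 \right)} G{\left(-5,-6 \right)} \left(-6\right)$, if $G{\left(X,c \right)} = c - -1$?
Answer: $240$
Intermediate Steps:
$G{\left(X,c \right)} = 1 + c$ ($G{\left(X,c \right)} = c + 1 = 1 + c$)
$T{\left(-4 \right)} G{\left(-5,-6 \right)} \left(-6\right) = \left(-2\right) \left(-4\right) \left(1 - 6\right) \left(-6\right) = 8 \left(-5\right) \left(-6\right) = \left(-40\right) \left(-6\right) = 240$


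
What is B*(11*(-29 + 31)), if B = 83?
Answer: 1826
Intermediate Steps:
B*(11*(-29 + 31)) = 83*(11*(-29 + 31)) = 83*(11*2) = 83*22 = 1826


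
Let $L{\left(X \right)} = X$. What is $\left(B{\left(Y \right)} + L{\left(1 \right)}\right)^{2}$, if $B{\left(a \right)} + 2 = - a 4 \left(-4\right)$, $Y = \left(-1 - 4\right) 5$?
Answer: $160801$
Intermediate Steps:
$Y = -25$ ($Y = \left(-5\right) 5 = -25$)
$B{\left(a \right)} = -2 + 16 a$ ($B{\left(a \right)} = -2 - a 4 \left(-4\right) = -2 - 4 a \left(-4\right) = -2 - - 16 a = -2 + 16 a$)
$\left(B{\left(Y \right)} + L{\left(1 \right)}\right)^{2} = \left(\left(-2 + 16 \left(-25\right)\right) + 1\right)^{2} = \left(\left(-2 - 400\right) + 1\right)^{2} = \left(-402 + 1\right)^{2} = \left(-401\right)^{2} = 160801$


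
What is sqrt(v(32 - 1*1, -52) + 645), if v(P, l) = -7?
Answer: sqrt(638) ≈ 25.259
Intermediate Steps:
sqrt(v(32 - 1*1, -52) + 645) = sqrt(-7 + 645) = sqrt(638)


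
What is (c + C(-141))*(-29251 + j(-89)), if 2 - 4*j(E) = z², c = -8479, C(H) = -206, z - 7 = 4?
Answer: 1017213255/4 ≈ 2.5430e+8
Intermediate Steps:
z = 11 (z = 7 + 4 = 11)
j(E) = -119/4 (j(E) = ½ - ¼*11² = ½ - ¼*121 = ½ - 121/4 = -119/4)
(c + C(-141))*(-29251 + j(-89)) = (-8479 - 206)*(-29251 - 119/4) = -8685*(-117123/4) = 1017213255/4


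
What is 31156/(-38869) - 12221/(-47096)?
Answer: -992304927/1830574424 ≈ -0.54207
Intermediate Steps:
31156/(-38869) - 12221/(-47096) = 31156*(-1/38869) - 12221*(-1/47096) = -31156/38869 + 12221/47096 = -992304927/1830574424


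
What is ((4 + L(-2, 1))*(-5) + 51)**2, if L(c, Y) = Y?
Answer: 676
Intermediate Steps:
((4 + L(-2, 1))*(-5) + 51)**2 = ((4 + 1)*(-5) + 51)**2 = (5*(-5) + 51)**2 = (-25 + 51)**2 = 26**2 = 676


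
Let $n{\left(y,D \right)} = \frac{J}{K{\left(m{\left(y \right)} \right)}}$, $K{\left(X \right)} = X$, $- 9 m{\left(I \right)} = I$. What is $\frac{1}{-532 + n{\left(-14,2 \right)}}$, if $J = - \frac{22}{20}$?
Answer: $- \frac{140}{74579} \approx -0.0018772$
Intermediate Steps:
$m{\left(I \right)} = - \frac{I}{9}$
$J = - \frac{11}{10}$ ($J = \left(-22\right) \frac{1}{20} = - \frac{11}{10} \approx -1.1$)
$n{\left(y,D \right)} = \frac{99}{10 y}$ ($n{\left(y,D \right)} = - \frac{11}{10 \left(- \frac{y}{9}\right)} = - \frac{11 \left(- \frac{9}{y}\right)}{10} = \frac{99}{10 y}$)
$\frac{1}{-532 + n{\left(-14,2 \right)}} = \frac{1}{-532 + \frac{99}{10 \left(-14\right)}} = \frac{1}{-532 + \frac{99}{10} \left(- \frac{1}{14}\right)} = \frac{1}{-532 - \frac{99}{140}} = \frac{1}{- \frac{74579}{140}} = - \frac{140}{74579}$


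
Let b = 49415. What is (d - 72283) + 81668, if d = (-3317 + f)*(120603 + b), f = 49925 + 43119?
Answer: 15255214471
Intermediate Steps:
f = 93044
d = 15255205086 (d = (-3317 + 93044)*(120603 + 49415) = 89727*170018 = 15255205086)
(d - 72283) + 81668 = (15255205086 - 72283) + 81668 = 15255132803 + 81668 = 15255214471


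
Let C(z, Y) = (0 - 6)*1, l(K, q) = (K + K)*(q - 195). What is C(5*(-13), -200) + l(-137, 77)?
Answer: 32326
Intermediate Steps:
l(K, q) = 2*K*(-195 + q) (l(K, q) = (2*K)*(-195 + q) = 2*K*(-195 + q))
C(z, Y) = -6 (C(z, Y) = -6*1 = -6)
C(5*(-13), -200) + l(-137, 77) = -6 + 2*(-137)*(-195 + 77) = -6 + 2*(-137)*(-118) = -6 + 32332 = 32326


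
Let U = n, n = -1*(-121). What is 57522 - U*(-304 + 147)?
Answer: 76519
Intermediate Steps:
n = 121
U = 121
57522 - U*(-304 + 147) = 57522 - 121*(-304 + 147) = 57522 - 121*(-157) = 57522 - 1*(-18997) = 57522 + 18997 = 76519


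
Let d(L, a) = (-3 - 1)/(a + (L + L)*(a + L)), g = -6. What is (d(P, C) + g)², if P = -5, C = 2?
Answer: 2401/64 ≈ 37.516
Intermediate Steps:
d(L, a) = -4/(a + 2*L*(L + a)) (d(L, a) = -4/(a + (2*L)*(L + a)) = -4/(a + 2*L*(L + a)))
(d(P, C) + g)² = (-4/(2 + 2*(-5)² + 2*(-5)*2) - 6)² = (-4/(2 + 2*25 - 20) - 6)² = (-4/(2 + 50 - 20) - 6)² = (-4/32 - 6)² = (-4*1/32 - 6)² = (-⅛ - 6)² = (-49/8)² = 2401/64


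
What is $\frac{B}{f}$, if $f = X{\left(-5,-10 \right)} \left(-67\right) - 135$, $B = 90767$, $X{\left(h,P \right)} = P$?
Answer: $\frac{90767}{535} \approx 169.66$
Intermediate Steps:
$f = 535$ ($f = \left(-10\right) \left(-67\right) - 135 = 670 - 135 = 535$)
$\frac{B}{f} = \frac{90767}{535}$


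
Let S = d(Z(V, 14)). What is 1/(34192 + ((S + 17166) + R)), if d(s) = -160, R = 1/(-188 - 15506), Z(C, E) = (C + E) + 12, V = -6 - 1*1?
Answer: 15694/803501411 ≈ 1.9532e-5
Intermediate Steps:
V = -7 (V = -6 - 1 = -7)
Z(C, E) = 12 + C + E
R = -1/15694 (R = 1/(-15694) = -1/15694 ≈ -6.3719e-5)
S = -160
1/(34192 + ((S + 17166) + R)) = 1/(34192 + ((-160 + 17166) - 1/15694)) = 1/(34192 + (17006 - 1/15694)) = 1/(34192 + 266892163/15694) = 1/(803501411/15694) = 15694/803501411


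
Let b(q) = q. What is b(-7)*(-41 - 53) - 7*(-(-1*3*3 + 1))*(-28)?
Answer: 2226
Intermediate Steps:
b(-7)*(-41 - 53) - 7*(-(-1*3*3 + 1))*(-28) = -7*(-41 - 53) - 7*(-(-1*3*3 + 1))*(-28) = -7*(-94) - 7*(-(-3*3 + 1))*(-28) = 658 - 7*(-(-9 + 1))*(-28) = 658 - 7*(-1*(-8))*(-28) = 658 - 7*8*(-28) = 658 - 56*(-28) = 658 - 1*(-1568) = 658 + 1568 = 2226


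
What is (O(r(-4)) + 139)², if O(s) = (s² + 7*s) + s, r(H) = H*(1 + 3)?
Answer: 71289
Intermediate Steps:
r(H) = 4*H (r(H) = H*4 = 4*H)
O(s) = s² + 8*s
(O(r(-4)) + 139)² = ((4*(-4))*(8 + 4*(-4)) + 139)² = (-16*(8 - 16) + 139)² = (-16*(-8) + 139)² = (128 + 139)² = 267² = 71289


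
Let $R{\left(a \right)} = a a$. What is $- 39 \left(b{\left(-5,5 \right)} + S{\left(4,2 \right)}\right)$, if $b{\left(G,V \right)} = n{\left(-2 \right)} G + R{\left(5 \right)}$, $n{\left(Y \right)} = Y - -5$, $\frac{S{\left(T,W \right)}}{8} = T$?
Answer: $-1638$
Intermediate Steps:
$S{\left(T,W \right)} = 8 T$
$R{\left(a \right)} = a^{2}$
$n{\left(Y \right)} = 5 + Y$ ($n{\left(Y \right)} = Y + 5 = 5 + Y$)
$b{\left(G,V \right)} = 25 + 3 G$ ($b{\left(G,V \right)} = \left(5 - 2\right) G + 5^{2} = 3 G + 25 = 25 + 3 G$)
$- 39 \left(b{\left(-5,5 \right)} + S{\left(4,2 \right)}\right) = - 39 \left(\left(25 + 3 \left(-5\right)\right) + 8 \cdot 4\right) = - 39 \left(\left(25 - 15\right) + 32\right) = - 39 \left(10 + 32\right) = \left(-39\right) 42 = -1638$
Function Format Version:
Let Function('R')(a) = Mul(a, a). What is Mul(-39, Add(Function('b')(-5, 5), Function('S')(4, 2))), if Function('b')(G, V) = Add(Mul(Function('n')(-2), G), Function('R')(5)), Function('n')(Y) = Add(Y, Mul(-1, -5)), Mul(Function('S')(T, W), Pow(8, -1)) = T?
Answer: -1638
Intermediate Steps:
Function('S')(T, W) = Mul(8, T)
Function('R')(a) = Pow(a, 2)
Function('n')(Y) = Add(5, Y) (Function('n')(Y) = Add(Y, 5) = Add(5, Y))
Function('b')(G, V) = Add(25, Mul(3, G)) (Function('b')(G, V) = Add(Mul(Add(5, -2), G), Pow(5, 2)) = Add(Mul(3, G), 25) = Add(25, Mul(3, G)))
Mul(-39, Add(Function('b')(-5, 5), Function('S')(4, 2))) = Mul(-39, Add(Add(25, Mul(3, -5)), Mul(8, 4))) = Mul(-39, Add(Add(25, -15), 32)) = Mul(-39, Add(10, 32)) = Mul(-39, 42) = -1638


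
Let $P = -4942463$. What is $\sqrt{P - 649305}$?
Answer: $2 i \sqrt{1397942} \approx 2364.7 i$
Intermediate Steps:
$\sqrt{P - 649305} = \sqrt{-4942463 - 649305} = \sqrt{-5591768} = 2 i \sqrt{1397942}$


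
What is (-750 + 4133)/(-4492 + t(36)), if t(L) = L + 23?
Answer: -3383/4433 ≈ -0.76314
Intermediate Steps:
t(L) = 23 + L
(-750 + 4133)/(-4492 + t(36)) = (-750 + 4133)/(-4492 + (23 + 36)) = 3383/(-4492 + 59) = 3383/(-4433) = 3383*(-1/4433) = -3383/4433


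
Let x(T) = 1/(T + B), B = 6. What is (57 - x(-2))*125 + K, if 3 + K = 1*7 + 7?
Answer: 28419/4 ≈ 7104.8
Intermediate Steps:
K = 11 (K = -3 + (1*7 + 7) = -3 + (7 + 7) = -3 + 14 = 11)
x(T) = 1/(6 + T) (x(T) = 1/(T + 6) = 1/(6 + T))
(57 - x(-2))*125 + K = (57 - 1/(6 - 2))*125 + 11 = (57 - 1/4)*125 + 11 = (57 - 1*¼)*125 + 11 = (57 - ¼)*125 + 11 = (227/4)*125 + 11 = 28375/4 + 11 = 28419/4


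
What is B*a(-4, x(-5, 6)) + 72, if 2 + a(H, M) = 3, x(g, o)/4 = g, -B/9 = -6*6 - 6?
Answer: 450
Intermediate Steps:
B = 378 (B = -9*(-6*6 - 6) = -9*(-36 - 6) = -9*(-42) = 378)
x(g, o) = 4*g
a(H, M) = 1 (a(H, M) = -2 + 3 = 1)
B*a(-4, x(-5, 6)) + 72 = 378*1 + 72 = 378 + 72 = 450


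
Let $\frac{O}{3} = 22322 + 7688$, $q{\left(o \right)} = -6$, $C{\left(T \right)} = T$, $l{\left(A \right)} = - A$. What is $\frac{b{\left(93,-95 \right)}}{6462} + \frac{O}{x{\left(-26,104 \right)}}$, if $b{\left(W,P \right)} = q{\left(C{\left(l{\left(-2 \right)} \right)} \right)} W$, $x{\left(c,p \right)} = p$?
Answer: $\frac{16158773}{18668} \approx 865.59$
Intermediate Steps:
$b{\left(W,P \right)} = - 6 W$
$O = 90030$ ($O = 3 \left(22322 + 7688\right) = 3 \cdot 30010 = 90030$)
$\frac{b{\left(93,-95 \right)}}{6462} + \frac{O}{x{\left(-26,104 \right)}} = \frac{\left(-6\right) 93}{6462} + \frac{90030}{104} = \left(-558\right) \frac{1}{6462} + 90030 \cdot \frac{1}{104} = - \frac{31}{359} + \frac{45015}{52} = \frac{16158773}{18668}$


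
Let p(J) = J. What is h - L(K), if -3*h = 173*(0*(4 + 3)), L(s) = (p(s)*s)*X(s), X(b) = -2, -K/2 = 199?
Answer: 316808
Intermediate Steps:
K = -398 (K = -2*199 = -398)
L(s) = -2*s² (L(s) = (s*s)*(-2) = s²*(-2) = -2*s²)
h = 0 (h = -173*0*(4 + 3)/3 = -173*0*7/3 = -173*0/3 = -⅓*0 = 0)
h - L(K) = 0 - (-2)*(-398)² = 0 - (-2)*158404 = 0 - 1*(-316808) = 0 + 316808 = 316808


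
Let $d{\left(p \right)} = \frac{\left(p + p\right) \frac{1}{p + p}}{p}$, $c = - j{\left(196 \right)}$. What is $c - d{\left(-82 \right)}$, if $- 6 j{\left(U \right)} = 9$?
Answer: $\frac{62}{41} \approx 1.5122$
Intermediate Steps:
$j{\left(U \right)} = - \frac{3}{2}$ ($j{\left(U \right)} = \left(- \frac{1}{6}\right) 9 = - \frac{3}{2}$)
$c = \frac{3}{2}$ ($c = \left(-1\right) \left(- \frac{3}{2}\right) = \frac{3}{2} \approx 1.5$)
$d{\left(p \right)} = \frac{1}{p}$ ($d{\left(p \right)} = \frac{2 p \frac{1}{2 p}}{p} = 1 \frac{1}{p} = \frac{1}{p}$)
$c - d{\left(-82 \right)} = \frac{3}{2} - \frac{1}{-82} = \frac{3}{2} - - \frac{1}{82} = \frac{3}{2} + \frac{1}{82} = \frac{62}{41}$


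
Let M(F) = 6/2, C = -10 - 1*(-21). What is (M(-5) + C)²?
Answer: 196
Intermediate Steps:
C = 11 (C = -10 + 21 = 11)
M(F) = 3 (M(F) = 6*(½) = 3)
(M(-5) + C)² = (3 + 11)² = 14² = 196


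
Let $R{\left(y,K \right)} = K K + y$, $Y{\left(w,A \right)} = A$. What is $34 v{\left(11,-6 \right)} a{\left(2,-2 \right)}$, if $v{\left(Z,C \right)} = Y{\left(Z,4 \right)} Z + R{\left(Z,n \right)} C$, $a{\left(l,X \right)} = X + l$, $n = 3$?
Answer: $0$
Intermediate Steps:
$R{\left(y,K \right)} = y + K^{2}$ ($R{\left(y,K \right)} = K^{2} + y = y + K^{2}$)
$v{\left(Z,C \right)} = 4 Z + C \left(9 + Z\right)$ ($v{\left(Z,C \right)} = 4 Z + \left(Z + 3^{2}\right) C = 4 Z + \left(Z + 9\right) C = 4 Z + \left(9 + Z\right) C = 4 Z + C \left(9 + Z\right)$)
$34 v{\left(11,-6 \right)} a{\left(2,-2 \right)} = 34 \left(4 \cdot 11 - 6 \left(9 + 11\right)\right) \left(-2 + 2\right) = 34 \left(44 - 120\right) 0 = 34 \left(-76\right) 0 = \left(-2584\right) 0 = 0$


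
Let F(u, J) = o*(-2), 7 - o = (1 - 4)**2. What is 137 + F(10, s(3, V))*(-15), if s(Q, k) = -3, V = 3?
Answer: 77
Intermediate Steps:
o = -2 (o = 7 - (1 - 4)**2 = 7 - 1*(-3)**2 = 7 - 1*9 = 7 - 9 = -2)
F(u, J) = 4 (F(u, J) = -2*(-2) = 4)
137 + F(10, s(3, V))*(-15) = 137 + 4*(-15) = 137 - 60 = 77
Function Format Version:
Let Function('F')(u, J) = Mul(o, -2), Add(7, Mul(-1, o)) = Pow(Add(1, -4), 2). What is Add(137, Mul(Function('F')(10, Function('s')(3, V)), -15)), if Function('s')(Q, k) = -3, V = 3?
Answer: 77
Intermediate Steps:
o = -2 (o = Add(7, Mul(-1, Pow(Add(1, -4), 2))) = Add(7, Mul(-1, Pow(-3, 2))) = Add(7, Mul(-1, 9)) = Add(7, -9) = -2)
Function('F')(u, J) = 4 (Function('F')(u, J) = Mul(-2, -2) = 4)
Add(137, Mul(Function('F')(10, Function('s')(3, V)), -15)) = Add(137, Mul(4, -15)) = Add(137, -60) = 77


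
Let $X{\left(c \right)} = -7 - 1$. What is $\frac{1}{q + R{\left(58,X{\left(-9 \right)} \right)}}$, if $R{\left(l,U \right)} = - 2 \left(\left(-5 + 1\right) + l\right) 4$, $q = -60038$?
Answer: $- \frac{1}{60470} \approx -1.6537 \cdot 10^{-5}$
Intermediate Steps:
$X{\left(c \right)} = -8$ ($X{\left(c \right)} = -7 - 1 = -8$)
$R{\left(l,U \right)} = 32 - 8 l$ ($R{\left(l,U \right)} = - 2 \left(-4 + l\right) 4 = \left(8 - 2 l\right) 4 = 32 - 8 l$)
$\frac{1}{q + R{\left(58,X{\left(-9 \right)} \right)}} = \frac{1}{-60038 + \left(32 - 464\right)} = \frac{1}{-60038 - 432} = \frac{1}{-60470} = - \frac{1}{60470}$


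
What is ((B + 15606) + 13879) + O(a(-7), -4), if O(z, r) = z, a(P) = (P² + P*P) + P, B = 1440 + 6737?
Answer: 37753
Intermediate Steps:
B = 8177
a(P) = P + 2*P² (a(P) = (P² + P²) + P = 2*P² + P = P + 2*P²)
((B + 15606) + 13879) + O(a(-7), -4) = ((8177 + 15606) + 13879) - 7*(1 + 2*(-7)) = (23783 + 13879) - 7*(1 - 14) = 37662 - 7*(-13) = 37662 + 91 = 37753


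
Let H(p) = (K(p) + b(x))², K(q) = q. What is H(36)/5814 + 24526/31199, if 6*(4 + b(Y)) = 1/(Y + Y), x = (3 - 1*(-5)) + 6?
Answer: 37042159379/38493076608 ≈ 0.96231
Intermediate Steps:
x = 14 (x = (3 + 5) + 6 = 8 + 6 = 14)
b(Y) = -4 + 1/(12*Y) (b(Y) = -4 + 1/(6*(Y + Y)) = -4 + 1/(6*((2*Y))) = -4 + (1/(2*Y))/6 = -4 + 1/(12*Y))
H(p) = (-671/168 + p)² (H(p) = (p + (-4 + (1/12)/14))² = (p + (-4 + (1/12)*(1/14)))² = (p + (-4 + 1/168))² = (p - 671/168)² = (-671/168 + p)²)
H(36)/5814 + 24526/31199 = ((-671 + 168*36)²/28224)/5814 + 24526/31199 = ((-671 + 6048)²/28224)*(1/5814) + 24526*(1/31199) = ((1/28224)*5377²)*(1/5814) + 24526/31199 = ((1/28224)*28912129)*(1/5814) + 24526/31199 = (28912129/28224)*(1/5814) + 24526/31199 = 1521691/8636544 + 24526/31199 = 37042159379/38493076608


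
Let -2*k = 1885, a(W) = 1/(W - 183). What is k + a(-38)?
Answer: -416587/442 ≈ -942.50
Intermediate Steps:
a(W) = 1/(-183 + W)
k = -1885/2 (k = -½*1885 = -1885/2 ≈ -942.50)
k + a(-38) = -1885/2 + 1/(-183 - 38) = -1885/2 + 1/(-221) = -1885/2 - 1/221 = -416587/442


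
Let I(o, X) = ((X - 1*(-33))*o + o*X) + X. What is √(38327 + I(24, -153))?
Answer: √31622 ≈ 177.83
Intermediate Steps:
I(o, X) = X + X*o + o*(33 + X) (I(o, X) = ((X + 33)*o + X*o) + X = ((33 + X)*o + X*o) + X = (o*(33 + X) + X*o) + X = (X*o + o*(33 + X)) + X = X + X*o + o*(33 + X))
√(38327 + I(24, -153)) = √(38327 + (-153 + 33*24 + 2*(-153)*24)) = √(38327 + (-153 + 792 - 7344)) = √(38327 - 6705) = √31622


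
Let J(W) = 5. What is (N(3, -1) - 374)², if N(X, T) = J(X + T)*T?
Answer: 143641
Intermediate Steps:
N(X, T) = 5*T
(N(3, -1) - 374)² = (5*(-1) - 374)² = (-5 - 374)² = (-379)² = 143641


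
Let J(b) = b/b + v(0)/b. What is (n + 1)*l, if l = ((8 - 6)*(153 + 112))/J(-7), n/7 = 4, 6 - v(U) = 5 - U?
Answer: 53795/3 ≈ 17932.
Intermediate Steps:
v(U) = 1 + U (v(U) = 6 - (5 - U) = 6 + (-5 + U) = 1 + U)
n = 28 (n = 7*4 = 28)
J(b) = 1 + 1/b (J(b) = b/b + (1 + 0)/b = 1 + 1/b)
l = 1855/3 (l = ((8 - 6)*(153 + 112))/(((1 - 7)/(-7))) = (2*265)/((-⅐*(-6))) = 530/(6/7) = 530*(7/6) = 1855/3 ≈ 618.33)
(n + 1)*l = (28 + 1)*(1855/3) = 29*(1855/3) = 53795/3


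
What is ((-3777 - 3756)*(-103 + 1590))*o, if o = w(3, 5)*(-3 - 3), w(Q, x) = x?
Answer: 336047130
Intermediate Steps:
o = -30 (o = 5*(-3 - 3) = 5*(-6) = -30)
((-3777 - 3756)*(-103 + 1590))*o = ((-3777 - 3756)*(-103 + 1590))*(-30) = -7533*1487*(-30) = -11201571*(-30) = 336047130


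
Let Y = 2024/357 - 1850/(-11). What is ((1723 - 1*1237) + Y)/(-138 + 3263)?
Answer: 2591236/12271875 ≈ 0.21115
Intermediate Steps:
Y = 682714/3927 (Y = 2024*(1/357) - 1850*(-1/11) = 2024/357 + 1850/11 = 682714/3927 ≈ 173.85)
((1723 - 1*1237) + Y)/(-138 + 3263) = ((1723 - 1*1237) + 682714/3927)/(-138 + 3263) = ((1723 - 1237) + 682714/3927)/3125 = (486 + 682714/3927)*(1/3125) = (2591236/3927)*(1/3125) = 2591236/12271875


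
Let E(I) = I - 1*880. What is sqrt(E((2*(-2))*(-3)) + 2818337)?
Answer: sqrt(2817469) ≈ 1678.5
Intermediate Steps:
E(I) = -880 + I (E(I) = I - 880 = -880 + I)
sqrt(E((2*(-2))*(-3)) + 2818337) = sqrt((-880 + (2*(-2))*(-3)) + 2818337) = sqrt((-880 - 4*(-3)) + 2818337) = sqrt((-880 + 12) + 2818337) = sqrt(-868 + 2818337) = sqrt(2817469)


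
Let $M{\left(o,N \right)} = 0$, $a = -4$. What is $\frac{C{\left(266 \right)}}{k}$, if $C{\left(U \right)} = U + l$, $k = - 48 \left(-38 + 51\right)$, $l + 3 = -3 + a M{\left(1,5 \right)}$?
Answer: $- \frac{5}{12} \approx -0.41667$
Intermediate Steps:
$l = -6$ ($l = -3 - 3 = -6$)
$k = -624$ ($k = \left(-48\right) 13 = -624$)
$C{\left(U \right)} = -6 + U$ ($C{\left(U \right)} = U - 6 = -6 + U$)
$\frac{C{\left(266 \right)}}{k} = \frac{-6 + 266}{-624} = 260 \left(- \frac{1}{624}\right) = - \frac{5}{12}$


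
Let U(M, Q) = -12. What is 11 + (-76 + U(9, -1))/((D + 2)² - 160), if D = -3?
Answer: 1837/159 ≈ 11.553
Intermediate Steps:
11 + (-76 + U(9, -1))/((D + 2)² - 160) = 11 + (-76 - 12)/((-3 + 2)² - 160) = 11 - 88/((-1)² - 160) = 11 - 88/(1 - 160) = 11 - 88/(-159) = 11 - 88*(-1/159) = 11 + 88/159 = 1837/159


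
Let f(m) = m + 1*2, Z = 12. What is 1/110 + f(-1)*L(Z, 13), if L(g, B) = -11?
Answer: -1209/110 ≈ -10.991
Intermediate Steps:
f(m) = 2 + m (f(m) = m + 2 = 2 + m)
1/110 + f(-1)*L(Z, 13) = 1/110 + (2 - 1)*(-11) = 1/110 + 1*(-11) = 1/110 - 11 = -1209/110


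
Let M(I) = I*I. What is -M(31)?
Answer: -961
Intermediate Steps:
M(I) = I²
-M(31) = -1*31² = -1*961 = -961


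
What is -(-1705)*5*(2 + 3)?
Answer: 42625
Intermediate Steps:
-(-1705)*5*(2 + 3) = -(-1705)*5*5 = -(-1705)*25 = -1705*(-25) = 42625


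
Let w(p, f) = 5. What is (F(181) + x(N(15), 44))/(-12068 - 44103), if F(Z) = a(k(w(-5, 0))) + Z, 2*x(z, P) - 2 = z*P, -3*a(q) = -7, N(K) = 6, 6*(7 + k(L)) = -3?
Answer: -949/168513 ≈ -0.0056316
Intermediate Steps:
k(L) = -15/2 (k(L) = -7 + (⅙)*(-3) = -7 - ½ = -15/2)
a(q) = 7/3 (a(q) = -⅓*(-7) = 7/3)
x(z, P) = 1 + P*z/2 (x(z, P) = 1 + (z*P)/2 = 1 + (P*z)/2 = 1 + P*z/2)
F(Z) = 7/3 + Z
(F(181) + x(N(15), 44))/(-12068 - 44103) = ((7/3 + 181) + (1 + (½)*44*6))/(-12068 - 44103) = (550/3 + (1 + 132))/(-56171) = (550/3 + 133)*(-1/56171) = (949/3)*(-1/56171) = -949/168513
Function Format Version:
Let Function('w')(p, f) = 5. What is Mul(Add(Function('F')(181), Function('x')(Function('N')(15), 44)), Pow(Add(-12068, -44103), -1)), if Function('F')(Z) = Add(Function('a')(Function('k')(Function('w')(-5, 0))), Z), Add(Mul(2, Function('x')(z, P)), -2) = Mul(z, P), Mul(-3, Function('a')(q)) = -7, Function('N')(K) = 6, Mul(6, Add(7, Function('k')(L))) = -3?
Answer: Rational(-949, 168513) ≈ -0.0056316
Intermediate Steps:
Function('k')(L) = Rational(-15, 2) (Function('k')(L) = Add(-7, Mul(Rational(1, 6), -3)) = Add(-7, Rational(-1, 2)) = Rational(-15, 2))
Function('a')(q) = Rational(7, 3) (Function('a')(q) = Mul(Rational(-1, 3), -7) = Rational(7, 3))
Function('x')(z, P) = Add(1, Mul(Rational(1, 2), P, z)) (Function('x')(z, P) = Add(1, Mul(Rational(1, 2), Mul(z, P))) = Add(1, Mul(Rational(1, 2), Mul(P, z))) = Add(1, Mul(Rational(1, 2), P, z)))
Function('F')(Z) = Add(Rational(7, 3), Z)
Mul(Add(Function('F')(181), Function('x')(Function('N')(15), 44)), Pow(Add(-12068, -44103), -1)) = Mul(Add(Add(Rational(7, 3), 181), Add(1, Mul(Rational(1, 2), 44, 6))), Pow(Add(-12068, -44103), -1)) = Mul(Add(Rational(550, 3), Add(1, 132)), Pow(-56171, -1)) = Mul(Add(Rational(550, 3), 133), Rational(-1, 56171)) = Mul(Rational(949, 3), Rational(-1, 56171)) = Rational(-949, 168513)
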